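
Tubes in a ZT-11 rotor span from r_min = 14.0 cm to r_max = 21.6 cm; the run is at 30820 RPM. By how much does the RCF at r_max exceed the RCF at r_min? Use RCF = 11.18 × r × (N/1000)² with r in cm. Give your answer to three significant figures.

RCF_max = 11.18 × 21.6 × (30.82)² = 11.18 × 21.6 × 949.8724 ≈ 229,382.8 × g
RCF_min = 11.18 × 14 × (30.82)² = 11.18 × 14 × 949.8724 ≈ 148,674 × g
ΔRCF = 229,382.8 − 148,674 = 80,708.8

≈ 80700 × g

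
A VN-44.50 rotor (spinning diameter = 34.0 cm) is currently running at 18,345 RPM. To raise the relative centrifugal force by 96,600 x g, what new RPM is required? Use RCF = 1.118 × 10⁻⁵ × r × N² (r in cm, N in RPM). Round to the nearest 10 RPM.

r = 34.0 / 2 = 17 cm
Current RCF = 1.118 × 10⁻⁵ × 17 × (18345)² = 1.118 × 10⁻⁵ × 17 × 336,539,025 ≈ 63,962.6 × g
Target RCF = 63,962.6 + 96,600 = 160,562.6 × g
N² = 160,562.6 / (19.006 × 10⁻⁵) = 844,799,537
N ≈ √844,799,537 ≈ 29,065.4

≈ 29070 RPM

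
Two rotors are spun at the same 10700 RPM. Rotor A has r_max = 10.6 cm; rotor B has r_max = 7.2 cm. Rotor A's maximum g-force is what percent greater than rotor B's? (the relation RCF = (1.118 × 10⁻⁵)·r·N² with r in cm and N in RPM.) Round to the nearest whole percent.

47%

At equal RPM, RCF scales linearly with r: ratio = 10.6 / 7.2 = 1.4722.
So rotor A delivers 47.2% more g-force.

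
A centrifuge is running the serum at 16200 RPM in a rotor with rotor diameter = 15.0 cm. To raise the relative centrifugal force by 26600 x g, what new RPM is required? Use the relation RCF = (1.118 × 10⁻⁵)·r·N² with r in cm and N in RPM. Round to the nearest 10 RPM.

N₂ ≈ 24080 RPM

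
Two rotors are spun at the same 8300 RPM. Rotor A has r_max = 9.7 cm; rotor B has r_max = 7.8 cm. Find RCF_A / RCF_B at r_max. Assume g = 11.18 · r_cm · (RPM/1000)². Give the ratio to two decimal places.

1.24

At fixed N, RCF ∝ r, so RCF_A/RCF_B = r_A/r_B = 9.7 / 7.8 = 1.2436.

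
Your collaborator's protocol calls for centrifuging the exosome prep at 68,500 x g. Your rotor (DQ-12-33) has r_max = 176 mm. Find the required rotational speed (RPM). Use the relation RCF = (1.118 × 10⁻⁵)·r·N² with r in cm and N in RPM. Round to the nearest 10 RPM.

r = 176 mm = 17.6 cm
68,500 = 1.118 × 10⁻⁵ × 17.6 × N²
N² = 68,500 / (19.6768 × 10⁻⁵) = 348,125,711
N ≈ √348,125,711 ≈ 18,658.1

≈ 18660 RPM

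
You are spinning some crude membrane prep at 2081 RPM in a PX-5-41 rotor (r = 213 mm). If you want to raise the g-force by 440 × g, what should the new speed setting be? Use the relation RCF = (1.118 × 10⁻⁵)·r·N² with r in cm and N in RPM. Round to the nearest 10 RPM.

≈ 2490 RPM

r = 213 mm = 21.3 cm
Current RCF = 1.118 × 10⁻⁵ × 21.3 × (2081)² = 1.118 × 10⁻⁵ × 21.3 × 4,330,561 ≈ 1,031.3 × g
Target RCF = 1,031.3 + 440 = 1,471.3 × g
N² = 1,471.3 / (23.8134 × 10⁻⁵) = 6,178,454
N ≈ √6,178,454 ≈ 2,485.6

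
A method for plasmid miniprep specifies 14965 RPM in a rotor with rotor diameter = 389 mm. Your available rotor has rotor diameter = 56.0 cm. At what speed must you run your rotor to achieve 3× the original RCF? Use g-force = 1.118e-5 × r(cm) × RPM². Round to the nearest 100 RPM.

21600 RPM

Original rotor: r = 389 mm / 2 = 194.5 mm = 19.45 cm
RCF_original = 1.118 × 10⁻⁵ × 19.45 × (14965)² = 1.118 × 10⁻⁵ × 19.45 × 223,951,225 ≈ 48,698.4 × g
Target RCF = 3 × 48,698.4 ≈ 146,095.2 × g
Your rotor: r = 56.0 / 2 = 28 cm
146,095.2 = 1.118 × 10⁻⁵ × 28 × N²
N² = 146,095.2 / (31.304 × 10⁻⁵) = 466,698,186
N ≈ √466,698,186 ≈ 21,603.2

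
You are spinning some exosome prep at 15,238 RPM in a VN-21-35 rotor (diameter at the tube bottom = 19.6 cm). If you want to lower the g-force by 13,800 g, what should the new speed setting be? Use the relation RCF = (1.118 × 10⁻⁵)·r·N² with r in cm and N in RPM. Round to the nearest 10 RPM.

≈ 10310 RPM

r = 19.6 / 2 = 9.8 cm
Current RCF = 1.118 × 10⁻⁵ × 9.8 × (15238)² = 1.118 × 10⁻⁵ × 9.8 × 232,196,644 ≈ 25,440.4 × g
Target RCF = 25,440.4 − 13,800 = 11,640.4 × g
N² = 11,640.4 / (10.9564 × 10⁻⁵) = 106,242,927
N ≈ √106,242,927 ≈ 10,307.4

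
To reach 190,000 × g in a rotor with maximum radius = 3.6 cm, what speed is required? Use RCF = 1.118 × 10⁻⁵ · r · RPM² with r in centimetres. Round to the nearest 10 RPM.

N ≈ 68710 RPM

190,000 = 1.118 × 10⁻⁵ × 3.6 × N²
N² = 190,000 / (4.0248 × 10⁻⁵) = 4,720,731,465
N ≈ √4,720,731,465 ≈ 68,707.6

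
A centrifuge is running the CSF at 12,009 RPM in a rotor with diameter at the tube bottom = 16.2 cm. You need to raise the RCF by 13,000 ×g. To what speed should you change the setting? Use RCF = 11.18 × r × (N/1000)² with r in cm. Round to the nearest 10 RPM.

r = 16.2 / 2 = 8.1 cm
Current RCF = 11.18 × 8.1 × (12.009)² = 11.18 × 8.1 × 144.216081 ≈ 13,059.9 × g
Target RCF = 13,059.9 + 13,000 = 26,059.9 × g
(N/1000)² = 26,059.9 / 90.558 = 287.7703
N = 1000 × √287.7703 ≈ 16,963.8

N₂ ≈ 16960 RPM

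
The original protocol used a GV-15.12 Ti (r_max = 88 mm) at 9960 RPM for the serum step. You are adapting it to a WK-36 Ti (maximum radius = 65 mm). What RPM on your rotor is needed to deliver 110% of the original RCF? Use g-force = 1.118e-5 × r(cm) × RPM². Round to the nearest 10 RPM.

12150 RPM

Original rotor: r = 88 mm = 8.8 cm
RCF_original = 1.118 × 10⁻⁵ × 8.8 × (9960)² = 1.118 × 10⁻⁵ × 8.8 × 99,201,600 ≈ 9,759.9 × g
Target RCF = 1.1 × 9,759.9 ≈ 10,735.9 × g
Your rotor: r = 65 mm = 6.5 cm
10,735.9 = 1.118 × 10⁻⁵ × 6.5 × N²
N² = 10,735.9 / (7.267 × 10⁻⁵) = 147,734,966
N ≈ √147,734,966 ≈ 12,154.6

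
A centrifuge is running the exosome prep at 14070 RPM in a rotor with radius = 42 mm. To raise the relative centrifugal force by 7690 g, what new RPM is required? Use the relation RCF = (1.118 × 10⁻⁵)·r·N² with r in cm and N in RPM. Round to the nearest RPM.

r = 42 mm = 4.2 cm
Current RCF = 1.118 × 10⁻⁵ × 4.2 × (14070)² = 1.118 × 10⁻⁵ × 4.2 × 197,964,900 ≈ 9,295.6 × g
Target RCF = 9,295.6 + 7,690 = 16,985.6 × g
N² = 16,985.6 / (4.6956 × 10⁻⁵) = 361,734,390
N ≈ √361,734,390 ≈ 19,019.3

N₂ ≈ 19019 RPM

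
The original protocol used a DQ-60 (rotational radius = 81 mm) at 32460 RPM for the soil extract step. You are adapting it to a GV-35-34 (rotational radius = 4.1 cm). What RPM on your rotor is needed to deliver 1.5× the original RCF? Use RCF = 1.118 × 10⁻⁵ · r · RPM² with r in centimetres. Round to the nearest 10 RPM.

55880 RPM

Original rotor: r = 81 mm = 8.1 cm
RCF_original = 1.118 × 10⁻⁵ × 8.1 × (32460)² = 1.118 × 10⁻⁵ × 8.1 × 1,053,651,600 ≈ 95,416.6 × g
Target RCF = 1.5 × 95,416.6 ≈ 143,124.9 × g
143,124.9 = 1.118 × 10⁻⁵ × 4.1 × N²
N² = 143,124.9 / (4.5838 × 10⁻⁵) = 3,122,407,173
N ≈ √3,122,407,173 ≈ 55,878.5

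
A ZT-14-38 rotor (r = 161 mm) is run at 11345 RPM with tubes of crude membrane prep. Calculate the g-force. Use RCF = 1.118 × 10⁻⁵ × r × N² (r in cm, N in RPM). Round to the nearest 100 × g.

RCF ≈ 23200 × g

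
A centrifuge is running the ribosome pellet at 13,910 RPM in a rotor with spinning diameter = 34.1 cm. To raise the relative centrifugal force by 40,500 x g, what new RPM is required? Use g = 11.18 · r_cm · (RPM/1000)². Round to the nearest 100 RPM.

20100 RPM

r = 34.1 / 2 = 17.05 cm
Current RCF = 11.18 × 17.05 × (13.91)² = 11.18 × 17.05 × 193.4881 ≈ 36,882.5 × g
Target RCF = 36,882.5 + 40,500 = 77,382.5 × g
(N/1000)² = 77,382.5 / 190.619 = 405.9538
N = 1000 × √405.9538 ≈ 20,148.3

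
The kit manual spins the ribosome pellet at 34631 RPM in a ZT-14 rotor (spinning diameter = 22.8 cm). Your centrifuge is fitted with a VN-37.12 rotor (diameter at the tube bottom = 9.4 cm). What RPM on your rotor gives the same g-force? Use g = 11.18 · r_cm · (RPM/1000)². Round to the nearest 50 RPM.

≈ 53950 RPM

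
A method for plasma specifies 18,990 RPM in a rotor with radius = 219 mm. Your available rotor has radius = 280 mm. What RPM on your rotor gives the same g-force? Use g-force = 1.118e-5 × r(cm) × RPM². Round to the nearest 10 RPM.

≈ 16790 RPM

Original rotor: r = 219 mm = 21.9 cm
RCF_original = 1.118 × 10⁻⁵ × 21.9 × (18990)² = 1.118 × 10⁻⁵ × 21.9 × 360,620,100 ≈ 88,294.9 × g
Your rotor: r = 280 mm = 28.0 cm
88,294.9 = 1.118 × 10⁻⁵ × 28 × N²
N² = 88,294.9 / (31.304 × 10⁻⁵) = 282,056,287
N ≈ √282,056,287 ≈ 16,794.5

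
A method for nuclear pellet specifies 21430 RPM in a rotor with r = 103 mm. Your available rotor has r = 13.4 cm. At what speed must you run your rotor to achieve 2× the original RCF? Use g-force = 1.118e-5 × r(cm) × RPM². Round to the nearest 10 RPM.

Original rotor: r = 103 mm = 10.3 cm
RCF = 1.118 × 10⁻⁵ × r × N²
RCF_original = 1.118 × 10⁻⁵ × 10.3 × (21430)² = 1.118 × 10⁻⁵ × 10.3 × 459,244,900 ≈ 52,883.9 × g
Target RCF = 2 × 52,883.9 ≈ 105,767.8 × g
105,767.8 = 1.118 × 10⁻⁵ × 13.4 × N²
N² = 105,767.8 / (14.9812 × 10⁻⁵) = 706,003,524
N ≈ √706,003,524 ≈ 26,570.7

≈ 26570 RPM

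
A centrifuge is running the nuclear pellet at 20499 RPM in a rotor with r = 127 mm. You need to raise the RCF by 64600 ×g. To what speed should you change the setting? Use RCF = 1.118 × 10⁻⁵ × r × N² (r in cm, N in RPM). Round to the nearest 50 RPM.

29600 RPM

r = 127 mm = 12.7 cm
Current RCF = 1.118 × 10⁻⁵ × 12.7 × (20499)² = 1.118 × 10⁻⁵ × 12.7 × 420,209,001 ≈ 59,663.8 × g
Target RCF = 59,663.8 + 64,600 = 124,263.8 × g
N² = 124,263.8 / (14.1986 × 10⁻⁵) = 875,183,469
N ≈ √875,183,469 ≈ 29,583.5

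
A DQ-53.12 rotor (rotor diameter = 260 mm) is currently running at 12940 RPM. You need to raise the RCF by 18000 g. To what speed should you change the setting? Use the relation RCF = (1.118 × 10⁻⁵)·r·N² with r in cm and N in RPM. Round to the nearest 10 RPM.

≈ 17070 RPM

r = 260 mm / 2 = 130 mm = 13 cm
Current RCF = 1.118 × 10⁻⁵ × 13 × (12940)² = 1.118 × 10⁻⁵ × 13 × 167,443,600 ≈ 24,336.3 × g
Target RCF = 24,336.3 + 18,000 = 42,336.3 × g
N² = 42,336.3 / (14.534 × 10⁻⁵) = 291,291,455
N ≈ √291,291,455 ≈ 17,067.3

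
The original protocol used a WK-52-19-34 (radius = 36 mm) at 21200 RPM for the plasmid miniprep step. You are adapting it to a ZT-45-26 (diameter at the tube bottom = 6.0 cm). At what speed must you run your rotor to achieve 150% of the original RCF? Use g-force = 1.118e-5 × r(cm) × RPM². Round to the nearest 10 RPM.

Original rotor: r = 36 mm = 3.6 cm
RCF_original = 1.118 × 10⁻⁵ × 3.6 × (21200)² = 1.118 × 10⁻⁵ × 3.6 × 449,440,000 ≈ 18,089.1 × g
Target RCF = 1.5 × 18,089.1 ≈ 27,133.6 × g
Your rotor: r = 6.0 / 2 = 3 cm
27,133.6 = 1.118 × 10⁻⁵ × 3 × N²
N² = 27,133.6 / (3.354 × 10⁻⁵) = 808,992,248
N ≈ √808,992,248 ≈ 28,442.8

≈ 28440 RPM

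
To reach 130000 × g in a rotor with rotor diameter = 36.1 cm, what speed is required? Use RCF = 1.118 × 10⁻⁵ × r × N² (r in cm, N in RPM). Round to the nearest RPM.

≈ 25381 RPM

r = 36.1 / 2 = 18.05 cm
RCF = 1.118 × 10⁻⁵ × r × N²
130,000 = 1.118 × 10⁻⁵ × 18.05 × N²
N² = 130,000 / (20.1799 × 10⁻⁵) = 644,205,373
N ≈ √644,205,373 ≈ 25,381.2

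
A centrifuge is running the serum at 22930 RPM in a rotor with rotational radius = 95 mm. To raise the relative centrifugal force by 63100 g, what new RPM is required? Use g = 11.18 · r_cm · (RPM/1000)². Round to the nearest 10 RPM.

33460 RPM

r = 95 mm = 9.5 cm
Current RCF = 11.18 × 9.5 × (22.93)² = 11.18 × 9.5 × 525.7849 ≈ 55,843.6 × g
Target RCF = 55,843.6 + 63,100 = 118,943.6 × g
(N/1000)² = 118,943.6 / 106.21 = 1119.891
N = 1000 × √1119.891 ≈ 33,464.8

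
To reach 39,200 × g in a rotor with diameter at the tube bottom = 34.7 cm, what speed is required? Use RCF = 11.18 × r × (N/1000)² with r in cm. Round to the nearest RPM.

r = 34.7 / 2 = 17.35 cm
39,200 = 11.18 × 17.35 × (N/1000)²
(N/1000)² = 39,200 / 193.973 = 202.09
N = 1000 × √202.09 ≈ 14,215.8

≈ 14216 RPM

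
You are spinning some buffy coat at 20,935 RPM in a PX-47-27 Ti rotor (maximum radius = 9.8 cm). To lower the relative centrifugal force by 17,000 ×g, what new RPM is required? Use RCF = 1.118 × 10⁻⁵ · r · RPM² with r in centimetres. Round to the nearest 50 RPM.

N₂ ≈ 16850 RPM

Current RCF = 1.118 × 10⁻⁵ × 9.8 × (20935)² = 1.118 × 10⁻⁵ × 9.8 × 438,274,225 ≈ 48,019.1 × g
Target RCF = 48,019.1 − 17,000 = 31,019.1 × g
N² = 31,019.1 / (10.9564 × 10⁻⁵) = 283,113,979
N ≈ √283,113,979 ≈ 16,826.0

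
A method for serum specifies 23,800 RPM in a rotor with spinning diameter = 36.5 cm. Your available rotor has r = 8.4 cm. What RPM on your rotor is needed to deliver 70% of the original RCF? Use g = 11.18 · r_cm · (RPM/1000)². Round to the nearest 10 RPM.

≈ 29350 RPM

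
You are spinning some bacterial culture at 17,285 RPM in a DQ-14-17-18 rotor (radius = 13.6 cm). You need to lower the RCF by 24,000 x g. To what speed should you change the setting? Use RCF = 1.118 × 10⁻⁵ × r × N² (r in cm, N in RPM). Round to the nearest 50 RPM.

≈ 11850 RPM

Current RCF = 1.118 × 10⁻⁵ × 13.6 × (17285)² = 1.118 × 10⁻⁵ × 13.6 × 298,771,225 ≈ 45,427.6 × g
Target RCF = 45,427.6 − 24,000 = 21,427.6 × g
N² = 21,427.6 / (15.2048 × 10⁻⁵) = 140,926,550
N ≈ √140,926,550 ≈ 11,871.2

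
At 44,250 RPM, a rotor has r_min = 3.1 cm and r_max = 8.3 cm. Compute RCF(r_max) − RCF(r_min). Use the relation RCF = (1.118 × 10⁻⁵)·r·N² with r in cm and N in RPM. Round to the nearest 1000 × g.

ΔRCF ≈ 114000 ×g

ΔRCF = 1.118 × 10⁻⁵ × (r_max − r_min) × N² = 1.118 × 10⁻⁵ × 5.2 × 1,958,062,500 ≈ 113,833.9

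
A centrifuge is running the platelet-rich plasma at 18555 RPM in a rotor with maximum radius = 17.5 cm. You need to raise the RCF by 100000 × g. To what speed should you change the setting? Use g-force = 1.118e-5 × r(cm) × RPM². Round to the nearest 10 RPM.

29250 RPM

Current RCF = 1.118 × 10⁻⁵ × 17.5 × (18555)² = 1.118 × 10⁻⁵ × 17.5 × 344,288,025 ≈ 67,360 × g
Target RCF = 67,360 + 100,000 = 167,360 × g
N² = 167,360 / (19.565 × 10⁻⁵) = 855,405,060
N ≈ √855,405,060 ≈ 29,247.3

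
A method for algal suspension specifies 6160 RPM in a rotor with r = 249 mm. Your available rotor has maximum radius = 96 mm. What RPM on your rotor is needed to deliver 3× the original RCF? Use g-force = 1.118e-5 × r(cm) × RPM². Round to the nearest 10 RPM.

≈ 17180 RPM

Original rotor: r = 249 mm = 24.9 cm
RCF = 1.118 × 10⁻⁵ × r × N²
RCF_original = 1.118 × 10⁻⁵ × 24.9 × (6160)² = 1.118 × 10⁻⁵ × 24.9 × 37,945,600 ≈ 10,563.4 × g
Target RCF = 3 × 10,563.4 ≈ 31,690.2 × g
Your rotor: r = 96 mm = 9.6 cm
31,690.2 = 1.118 × 10⁻⁵ × 9.6 × N²
N² = 31,690.2 / (10.7328 × 10⁻⁵) = 295,264,982
N ≈ √295,264,982 ≈ 17,183.3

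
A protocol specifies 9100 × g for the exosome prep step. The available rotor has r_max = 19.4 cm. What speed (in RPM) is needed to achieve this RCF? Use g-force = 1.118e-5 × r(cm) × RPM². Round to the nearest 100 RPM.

9,100 = 1.118 × 10⁻⁵ × 19.4 × N²
N² = 9,100 / (21.6892 × 10⁻⁵) = 41,956,365
N ≈ √41,956,365 ≈ 6,477.4

6500 RPM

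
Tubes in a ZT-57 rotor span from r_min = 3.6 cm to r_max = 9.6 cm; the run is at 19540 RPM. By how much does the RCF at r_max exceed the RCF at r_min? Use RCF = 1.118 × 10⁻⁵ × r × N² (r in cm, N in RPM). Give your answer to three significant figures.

25600 x g

ΔRCF = 1.118 × 10⁻⁵ × (r_max − r_min) × N² = 1.118 × 10⁻⁵ × 6.0 × 381,811,600 ≈ 25,611.9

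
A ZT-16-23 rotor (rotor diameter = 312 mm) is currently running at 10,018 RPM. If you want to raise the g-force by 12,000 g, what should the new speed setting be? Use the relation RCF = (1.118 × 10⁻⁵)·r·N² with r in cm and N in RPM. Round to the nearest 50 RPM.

≈ 13000 RPM

r = 312 mm / 2 = 156 mm = 15.6 cm
Current RCF = 1.118 × 10⁻⁵ × 15.6 × (10018)² = 1.118 × 10⁻⁵ × 15.6 × 100,360,324 ≈ 17,503.6 × g
Target RCF = 17,503.6 + 12,000 = 29,503.6 × g
N² = 29,503.6 / (17.4408 × 10⁻⁵) = 169,164,259
N ≈ √169,164,259 ≈ 13,006.3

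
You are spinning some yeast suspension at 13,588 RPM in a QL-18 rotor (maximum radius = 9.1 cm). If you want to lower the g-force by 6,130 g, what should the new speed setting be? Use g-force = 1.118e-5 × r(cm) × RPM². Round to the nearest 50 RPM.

≈ 11150 RPM

Current RCF = 1.118 × 10⁻⁵ × 9.1 × (13588)² = 1.118 × 10⁻⁵ × 9.1 × 184,633,744 ≈ 18,784.3 × g
Target RCF = 18,784.3 − 6,130 = 12,654.3 × g
N² = 12,654.3 / (10.1738 × 10⁻⁵) = 124,381,254
N ≈ √124,381,254 ≈ 11,152.6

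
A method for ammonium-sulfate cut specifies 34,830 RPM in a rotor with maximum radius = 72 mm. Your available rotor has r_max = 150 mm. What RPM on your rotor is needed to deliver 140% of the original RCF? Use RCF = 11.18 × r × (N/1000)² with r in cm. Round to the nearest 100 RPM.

Original rotor: r = 72 mm = 7.2 cm
RCF_original = 11.18 × 7.2 × (34.83)² = 11.18 × 7.2 × 1,213.1289 ≈ 97,652 × g
Target RCF = 1.4 × 97,652 ≈ 136,712.8 × g
Your rotor: r = 150 mm = 15.0 cm
136,712.8 = 11.18 × 15 × (N/1000)²
(N/1000)² = 136,712.8 / 167.7 = 815.2224
N = 1000 × √815.2224 ≈ 28,552.1

≈ 28600 RPM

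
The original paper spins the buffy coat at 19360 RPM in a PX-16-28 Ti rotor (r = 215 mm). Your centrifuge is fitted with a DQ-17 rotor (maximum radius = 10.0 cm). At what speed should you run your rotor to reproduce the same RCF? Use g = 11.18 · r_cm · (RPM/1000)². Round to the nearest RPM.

≈ 28387 RPM

Original rotor: r = 215 mm = 21.5 cm
RCF = 11.18 × r × (N/1000)²
RCF_original = 11.18 × 21.5 × (19.36)² = 11.18 × 21.5 × 374.8096 ≈ 90,093 × g
90,093 = 11.18 × 10 × (N/1000)²
(N/1000)² = 90,093 / 111.8 = 805.8408
N = 1000 × √805.8408 ≈ 28,387.3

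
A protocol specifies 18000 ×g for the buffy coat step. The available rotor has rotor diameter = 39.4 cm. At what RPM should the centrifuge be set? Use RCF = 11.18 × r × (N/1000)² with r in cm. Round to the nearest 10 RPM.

r = 39.4 / 2 = 19.7 cm
18,000 = 11.18 × 19.7 × (N/1000)²
(N/1000)² = 18,000 / 220.246 = 81.7268
N = 1000 × √81.7268 ≈ 9,040.3

9040 RPM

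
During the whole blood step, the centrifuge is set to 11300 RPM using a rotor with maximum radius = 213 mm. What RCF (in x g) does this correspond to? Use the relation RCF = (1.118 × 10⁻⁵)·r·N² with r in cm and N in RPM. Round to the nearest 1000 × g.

30000 x g

r = 213 mm = 21.3 cm
RCF = 1.118 × 10⁻⁵ × 21.3 × (11300)² = 1.118 × 10⁻⁵ × 21.3 × 127,690,000 ≈ 30,407.3 × g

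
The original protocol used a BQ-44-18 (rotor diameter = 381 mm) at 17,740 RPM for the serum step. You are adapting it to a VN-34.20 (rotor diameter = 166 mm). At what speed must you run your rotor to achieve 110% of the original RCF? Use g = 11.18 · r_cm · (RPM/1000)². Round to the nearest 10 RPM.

≈ 28190 RPM

Original rotor: r = 381 mm / 2 = 190.5 mm = 19.05 cm
RCF_original = 11.18 × 19.05 × (17.74)² = 11.18 × 19.05 × 314.7076 ≈ 67,026.1 × g
Target RCF = 1.1 × 67,026.1 ≈ 73,728.7 × g
Your rotor: r = 166 mm / 2 = 83 mm = 8.3 cm
73,728.7 = 11.18 × 8.3 × (N/1000)²
(N/1000)² = 73,728.7 / 92.794 = 794.5417
N = 1000 × √794.5417 ≈ 28,187.6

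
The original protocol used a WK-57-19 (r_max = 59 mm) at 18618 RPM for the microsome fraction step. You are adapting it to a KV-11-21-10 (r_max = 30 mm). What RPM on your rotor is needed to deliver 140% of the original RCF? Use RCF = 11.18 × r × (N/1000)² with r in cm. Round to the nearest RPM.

30893 RPM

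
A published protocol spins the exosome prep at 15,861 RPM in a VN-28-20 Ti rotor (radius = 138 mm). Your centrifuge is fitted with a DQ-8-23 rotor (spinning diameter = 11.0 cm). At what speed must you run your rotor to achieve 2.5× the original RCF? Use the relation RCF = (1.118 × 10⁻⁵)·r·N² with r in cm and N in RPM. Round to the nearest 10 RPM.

≈ 39720 RPM

Original rotor: r = 138 mm = 13.8 cm
RCF_original = 1.118 × 10⁻⁵ × 13.8 × (15861)² = 1.118 × 10⁻⁵ × 13.8 × 251,571,321 ≈ 38,813.4 × g
Target RCF = 2.5 × 38,813.4 ≈ 97,033.5 × g
Your rotor: r = 11.0 / 2 = 5.5 cm
97,033.5 = 1.118 × 10⁻⁵ × 5.5 × N²
N² = 97,033.5 / (6.149 × 10⁻⁵) = 1,578,037,079
N ≈ √1,578,037,079 ≈ 39,724.5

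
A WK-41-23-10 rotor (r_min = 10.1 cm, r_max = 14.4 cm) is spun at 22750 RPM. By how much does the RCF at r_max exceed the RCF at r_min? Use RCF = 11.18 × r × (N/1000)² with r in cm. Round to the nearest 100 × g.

ΔRCF ≈ 24900 x g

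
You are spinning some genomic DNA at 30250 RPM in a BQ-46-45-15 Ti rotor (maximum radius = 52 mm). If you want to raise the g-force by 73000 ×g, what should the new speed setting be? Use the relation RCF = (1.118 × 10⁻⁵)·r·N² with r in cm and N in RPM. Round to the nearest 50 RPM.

r = 52 mm = 5.2 cm
Current RCF = 1.118 × 10⁻⁵ × 5.2 × (30250)² = 1.118 × 10⁻⁵ × 5.2 × 915,062,500 ≈ 53,198.1 × g
Target RCF = 53,198.1 + 73,000 = 126,198.1 × g
N² = 126,198.1 / (5.8136 × 10⁻⁵) = 2,170,739,301
N ≈ √2,170,739,301 ≈ 46,591.2

≈ 46600 RPM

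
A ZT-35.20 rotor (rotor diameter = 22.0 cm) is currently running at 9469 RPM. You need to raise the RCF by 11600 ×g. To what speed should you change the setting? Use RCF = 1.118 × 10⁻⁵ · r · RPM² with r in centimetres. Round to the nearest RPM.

≈ 13564 RPM

r = 22.0 / 2 = 11 cm
Current RCF = 1.118 × 10⁻⁵ × 11 × (9469)² = 1.118 × 10⁻⁵ × 11 × 89,661,961 ≈ 11,026.6 × g
Target RCF = 11,026.6 + 11,600 = 22,626.6 × g
N² = 22,626.6 / (12.298 × 10⁻⁵) = 183,986,014
N ≈ √183,986,014 ≈ 13,564.1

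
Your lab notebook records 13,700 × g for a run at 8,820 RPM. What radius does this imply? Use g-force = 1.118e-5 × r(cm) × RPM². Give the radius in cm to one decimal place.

RCF = 1.118 × 10⁻⁵ × r × N²
13700 = 1.118 × 10⁻⁵ × r × (8820)²
r = 13700 / (1.118 × 10⁻⁵ × 77,792,400) = 13700 / 869.719 ≈ 15.752 cm

r ≈ 15.8 cm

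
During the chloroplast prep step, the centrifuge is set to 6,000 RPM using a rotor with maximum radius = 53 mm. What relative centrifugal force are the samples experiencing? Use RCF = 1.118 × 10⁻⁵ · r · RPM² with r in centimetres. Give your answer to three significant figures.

r = 53 mm = 5.3 cm
RCF = 1.118 × 10⁻⁵ × 5.3 × (6000)² = 1.118 × 10⁻⁵ × 5.3 × 36,000,000 ≈ 2,133.1 × g

2130 x g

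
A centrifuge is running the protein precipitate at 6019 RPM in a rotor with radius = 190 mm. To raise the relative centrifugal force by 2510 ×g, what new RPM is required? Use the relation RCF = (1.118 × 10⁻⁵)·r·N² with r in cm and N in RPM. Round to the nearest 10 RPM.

r = 190 mm = 19.0 cm
Current RCF = 1.118 × 10⁻⁵ × 19 × (6019)² = 1.118 × 10⁻⁵ × 19 × 36,228,361 ≈ 7,695.6 × g
Target RCF = 7,695.6 + 2,510 = 10,205.6 × g
N² = 10,205.6 / (21.242 × 10⁻⁵) = 48,044,440
N ≈ √48,044,440 ≈ 6,931.4

≈ 6930 RPM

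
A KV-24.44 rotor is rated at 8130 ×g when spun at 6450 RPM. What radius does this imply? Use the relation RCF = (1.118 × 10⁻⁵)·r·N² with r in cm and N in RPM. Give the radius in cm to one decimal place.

17.5 cm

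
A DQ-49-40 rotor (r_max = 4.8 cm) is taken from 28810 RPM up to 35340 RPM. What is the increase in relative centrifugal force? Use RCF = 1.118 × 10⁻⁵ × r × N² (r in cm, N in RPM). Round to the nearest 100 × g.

≈ 22500 x g

RCF₁ = 1.118 × 10⁻⁵ × 4.8 × (28810)² = 1.118 × 10⁻⁵ × 4.8 × 830,016,100 ≈ 44,542 × g
RCF₂ = 1.118 × 10⁻⁵ × 4.8 × (35340)² = 1.118 × 10⁻⁵ × 4.8 × 1,248,915,600 ≈ 67,021.8 × g
Increase = 67,021.8 − 44,542 = 22,479.8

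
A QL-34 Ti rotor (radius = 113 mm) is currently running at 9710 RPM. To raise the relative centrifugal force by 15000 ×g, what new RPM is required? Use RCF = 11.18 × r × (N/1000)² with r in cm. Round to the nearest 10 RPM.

N₂ ≈ 14600 RPM

r = 113 mm = 11.3 cm
Current RCF = 11.18 × 11.3 × (9.71)² = 11.18 × 11.3 × 94.2841 ≈ 11,911.3 × g
Target RCF = 11,911.3 + 15,000 = 26,911.3 × g
(N/1000)² = 26,911.3 / 126.334 = 213.0171
N = 1000 × √213.0171 ≈ 14,595.1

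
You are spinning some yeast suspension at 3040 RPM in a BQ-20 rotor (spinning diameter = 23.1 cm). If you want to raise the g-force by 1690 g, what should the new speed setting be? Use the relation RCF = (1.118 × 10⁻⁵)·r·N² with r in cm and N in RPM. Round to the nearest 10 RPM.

r = 23.1 / 2 = 11.55 cm
Current RCF = 1.118 × 10⁻⁵ × 11.55 × (3040)² = 1.118 × 10⁻⁵ × 11.55 × 9,241,600 ≈ 1,193.4 × g
Target RCF = 1,193.4 + 1,690 = 2,883.4 × g
N² = 2,883.4 / (12.9129 × 10⁻⁵) = 22,329,608
N ≈ √22,329,608 ≈ 4,725.4

4730 RPM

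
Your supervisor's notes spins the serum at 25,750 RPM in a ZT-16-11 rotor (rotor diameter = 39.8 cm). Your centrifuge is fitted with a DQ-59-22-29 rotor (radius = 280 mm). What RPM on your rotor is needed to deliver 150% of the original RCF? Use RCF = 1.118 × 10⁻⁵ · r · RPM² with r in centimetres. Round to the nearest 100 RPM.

≈ 26600 RPM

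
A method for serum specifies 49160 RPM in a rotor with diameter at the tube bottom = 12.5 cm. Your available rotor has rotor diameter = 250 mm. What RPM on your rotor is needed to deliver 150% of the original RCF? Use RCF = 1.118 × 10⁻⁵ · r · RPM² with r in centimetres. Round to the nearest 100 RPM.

42600 RPM

Original rotor: r = 12.5 / 2 = 6.25 cm
RCF_original = 1.118 × 10⁻⁵ × 6.25 × (49160)² = 1.118 × 10⁻⁵ × 6.25 × 2,416,705,600 ≈ 168,867.3 × g
Target RCF = 1.5 × 168,867.3 ≈ 253,300.9 × g
Your rotor: r = 250 mm / 2 = 125 mm = 12.5 cm
253,300.9 = 1.118 × 10⁻⁵ × 12.5 × N²
N² = 253,300.9 / (13.975 × 10⁻⁵) = 1,812,528,801
N ≈ √1,812,528,801 ≈ 42,573.8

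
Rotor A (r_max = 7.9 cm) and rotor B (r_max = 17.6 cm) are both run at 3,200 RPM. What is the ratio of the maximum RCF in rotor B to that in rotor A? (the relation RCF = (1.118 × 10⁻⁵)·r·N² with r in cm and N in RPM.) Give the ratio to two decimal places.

At fixed N, RCF ∝ r, so RCF_B/RCF_A = r_B/r_A = 17.6 / 7.9 = 2.2278.

2.23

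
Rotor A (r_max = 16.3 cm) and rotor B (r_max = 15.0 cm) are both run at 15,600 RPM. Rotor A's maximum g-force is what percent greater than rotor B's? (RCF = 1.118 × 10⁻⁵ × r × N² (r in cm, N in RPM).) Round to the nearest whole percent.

9%

At equal RPM, RCF scales linearly with r: ratio = 16.3 / 15.0 = 1.0867.
So rotor A delivers 8.7% more g-force.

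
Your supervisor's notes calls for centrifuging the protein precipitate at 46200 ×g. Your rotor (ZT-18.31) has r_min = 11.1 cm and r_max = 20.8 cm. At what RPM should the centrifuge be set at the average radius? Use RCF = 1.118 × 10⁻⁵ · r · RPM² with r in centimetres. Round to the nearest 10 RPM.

r_avg = (11.1 + 20.8) / 2 = 15.95 cm
RCF = 1.118 × 10⁻⁵ × r × N²
46,200 = 1.118 × 10⁻⁵ × 15.95 × N²
N² = 46,200 / (17.8321 × 10⁻⁵) = 259,083,338
N ≈ √259,083,338 ≈ 16,096.1

≈ 16100 RPM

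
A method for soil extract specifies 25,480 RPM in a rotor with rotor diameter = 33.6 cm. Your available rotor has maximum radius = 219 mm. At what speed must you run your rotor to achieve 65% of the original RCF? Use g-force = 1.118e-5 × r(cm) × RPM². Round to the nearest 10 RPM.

Original rotor: r = 33.6 / 2 = 16.8 cm
RCF_original = 1.118 × 10⁻⁵ × 16.8 × (25480)² = 1.118 × 10⁻⁵ × 16.8 × 649,230,400 ≈ 121,941.1 × g
Target RCF = 0.65 × 121,941.1 ≈ 79,261.7 × g
Your rotor: r = 219 mm = 21.9 cm
79,261.7 = 1.118 × 10⁻⁵ × 21.9 × N²
N² = 79,261.7 / (24.4842 × 10⁻⁵) = 323,725,913
N ≈ √323,725,913 ≈ 17,992.4

≈ 17990 RPM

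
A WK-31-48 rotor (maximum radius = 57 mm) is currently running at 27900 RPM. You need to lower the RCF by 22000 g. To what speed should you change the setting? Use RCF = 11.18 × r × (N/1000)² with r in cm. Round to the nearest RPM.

≈ 20813 RPM

r = 57 mm = 5.7 cm
Current RCF = 11.18 × 5.7 × (27.9)² = 11.18 × 5.7 × 778.41 ≈ 49,605 × g
Target RCF = 49,605 − 22,000 = 27,605 × g
(N/1000)² = 27,605 / 63.726 = 433.1827
N = 1000 × √433.1827 ≈ 20,813.0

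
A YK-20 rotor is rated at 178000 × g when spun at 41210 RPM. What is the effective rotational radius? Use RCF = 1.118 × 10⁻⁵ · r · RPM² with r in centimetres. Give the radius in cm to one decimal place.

≈ 9.4 cm

178000 = 1.118 × 10⁻⁵ × r × (41210)²
r = 178000 / (1.118 × 10⁻⁵ × 1,698,264,100) = 178000 / 18986.59 ≈ 9.375 cm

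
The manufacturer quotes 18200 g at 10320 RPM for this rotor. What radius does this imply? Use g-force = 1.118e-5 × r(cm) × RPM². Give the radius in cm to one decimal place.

18200 = 1.118 × 10⁻⁵ × r × (10320)²
r = 18200 / (1.118 × 10⁻⁵ × 106,502,400) = 18200 / 1190.697 ≈ 15.285 cm

r ≈ 15.3 cm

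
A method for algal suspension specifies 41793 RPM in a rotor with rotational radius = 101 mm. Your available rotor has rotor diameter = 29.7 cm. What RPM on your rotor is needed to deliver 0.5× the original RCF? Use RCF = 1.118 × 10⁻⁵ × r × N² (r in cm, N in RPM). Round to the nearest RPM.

Original rotor: r = 101 mm = 10.1 cm
RCF = 1.118 × 10⁻⁵ × r × N²
RCF_original = 1.118 × 10⁻⁵ × 10.1 × (41793)² = 1.118 × 10⁻⁵ × 10.1 × 1,746,654,849 ≈ 197,228.8 × g
Target RCF = 0.5 × 197,228.8 ≈ 98,614.4 × g
Your rotor: r = 29.7 / 2 = 14.85 cm
98,614.4 = 1.118 × 10⁻⁵ × 14.85 × N²
N² = 98,614.4 / (16.6023 × 10⁻⁵) = 593,980,352
N ≈ √593,980,352 ≈ 24,371.7

24372 RPM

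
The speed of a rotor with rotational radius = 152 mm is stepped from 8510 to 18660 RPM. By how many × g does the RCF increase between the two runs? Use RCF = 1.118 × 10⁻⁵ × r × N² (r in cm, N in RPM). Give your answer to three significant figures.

r = 152 mm = 15.2 cm
RCF₁ = 1.118 × 10⁻⁵ × 15.2 × (8510)² = 1.118 × 10⁻⁵ × 15.2 × 72,420,100 ≈ 12,306.8 × g
RCF₂ = 1.118 × 10⁻⁵ × 15.2 × (18660)² = 1.118 × 10⁻⁵ × 15.2 × 348,195,600 ≈ 59,171 × g
Increase = 59,171 − 12,306.8 = 46,864.2

46900 × g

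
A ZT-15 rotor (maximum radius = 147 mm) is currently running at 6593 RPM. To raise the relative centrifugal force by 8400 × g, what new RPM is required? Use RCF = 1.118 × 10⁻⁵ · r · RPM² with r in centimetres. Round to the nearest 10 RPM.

≈ 9730 RPM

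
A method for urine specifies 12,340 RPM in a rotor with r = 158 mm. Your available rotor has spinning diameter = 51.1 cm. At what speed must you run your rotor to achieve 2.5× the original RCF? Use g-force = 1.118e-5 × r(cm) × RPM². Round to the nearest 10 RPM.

15340 RPM

Original rotor: r = 158 mm = 15.8 cm
RCF_original = 1.118 × 10⁻⁵ × 15.8 × (12340)² = 1.118 × 10⁻⁵ × 15.8 × 152,275,600 ≈ 26,898.6 × g
Target RCF = 2.5 × 26,898.6 ≈ 67,246.5 × g
Your rotor: r = 51.1 / 2 = 25.55 cm
67,246.5 = 1.118 × 10⁻⁵ × 25.55 × N²
N² = 67,246.5 / (28.5649 × 10⁻⁵) = 235,416,543
N ≈ √235,416,543 ≈ 15,343.3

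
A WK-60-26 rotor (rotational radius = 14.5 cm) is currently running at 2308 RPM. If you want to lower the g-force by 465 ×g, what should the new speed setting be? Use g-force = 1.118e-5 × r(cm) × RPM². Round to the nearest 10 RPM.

Current RCF = 1.118 × 10⁻⁵ × 14.5 × (2308)² = 1.118 × 10⁻⁵ × 14.5 × 5,326,864 ≈ 863.5 × g
Target RCF = 863.5 − 465 = 398.5 × g
N² = 398.5 / (16.211 × 10⁻⁵) = 2,458,207
N ≈ √2,458,207 ≈ 1,567.9

N₂ ≈ 1570 RPM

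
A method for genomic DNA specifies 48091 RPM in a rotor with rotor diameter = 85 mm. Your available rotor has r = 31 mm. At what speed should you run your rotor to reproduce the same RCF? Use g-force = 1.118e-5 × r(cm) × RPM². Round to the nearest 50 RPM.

56300 RPM

Original rotor: r = 85 mm / 2 = 42.5 mm = 4.25 cm
RCF = 1.118 × 10⁻⁵ × r × N²
RCF_original = 1.118 × 10⁻⁵ × 4.25 × (48091)² = 1.118 × 10⁻⁵ × 4.25 × 2,312,744,281 ≈ 109,890 × g
Your rotor: r = 31 mm = 3.1 cm
109,890 = 1.118 × 10⁻⁵ × 3.1 × N²
N² = 109,890 / (3.4658 × 10⁻⁵) = 3,170,696,520
N ≈ √3,170,696,520 ≈ 56,308.9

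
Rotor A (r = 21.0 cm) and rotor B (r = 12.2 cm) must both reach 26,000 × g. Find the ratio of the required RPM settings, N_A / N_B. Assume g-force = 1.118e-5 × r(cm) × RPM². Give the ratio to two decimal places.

0.76

At fixed RCF, N ∝ 1/√r, so N_A/N_B = √(r_B/r_A) = √(12.2/21.0) = √0.580952 = 0.7622.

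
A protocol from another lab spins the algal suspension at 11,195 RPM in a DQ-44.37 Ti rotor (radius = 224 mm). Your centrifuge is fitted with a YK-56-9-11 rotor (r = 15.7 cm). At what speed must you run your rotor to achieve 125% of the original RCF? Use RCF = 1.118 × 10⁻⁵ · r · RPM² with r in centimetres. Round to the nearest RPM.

Original rotor: r = 224 mm = 22.4 cm
RCF_original = 1.118 × 10⁻⁵ × 22.4 × (11195)² = 1.118 × 10⁻⁵ × 22.4 × 125,328,025 ≈ 31,386.1 × g
Target RCF = 1.25 × 31,386.1 ≈ 39,232.6 × g
39,232.6 = 1.118 × 10⁻⁵ × 15.7 × N²
N² = 39,232.6 / (17.5526 × 10⁻⁵) = 223,514,465
N ≈ √223,514,465 ≈ 14,950.4

14950 RPM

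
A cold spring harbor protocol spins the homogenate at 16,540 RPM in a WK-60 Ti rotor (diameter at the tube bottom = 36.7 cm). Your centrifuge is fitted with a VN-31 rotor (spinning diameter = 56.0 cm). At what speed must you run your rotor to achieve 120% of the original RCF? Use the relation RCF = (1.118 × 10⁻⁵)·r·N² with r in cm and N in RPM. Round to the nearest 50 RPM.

Original rotor: r = 36.7 / 2 = 18.35 cm
RCF_original = 1.118 × 10⁻⁵ × 18.35 × (16540)² = 1.118 × 10⁻⁵ × 18.35 × 273,571,600 ≈ 56,124 × g
Target RCF = 1.2 × 56,124 ≈ 67,348.8 × g
Your rotor: r = 56.0 / 2 = 28 cm
67,348.8 = 1.118 × 10⁻⁵ × 28 × N²
N² = 67,348.8 / (31.304 × 10⁻⁵) = 215,144,390
N ≈ √215,144,390 ≈ 14,667.8

14650 RPM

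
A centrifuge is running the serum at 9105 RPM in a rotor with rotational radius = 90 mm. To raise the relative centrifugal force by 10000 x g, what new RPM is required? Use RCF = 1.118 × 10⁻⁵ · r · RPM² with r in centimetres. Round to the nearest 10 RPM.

r = 90 mm = 9.0 cm
Current RCF = 1.118 × 10⁻⁵ × 9 × (9105)² = 1.118 × 10⁻⁵ × 9 × 82,901,025 ≈ 8,341.5 × g
Target RCF = 8,341.5 + 10,000 = 18,341.5 × g
N² = 18,341.5 / (10.062 × 10⁻⁵) = 182,284,834
N ≈ √182,284,834 ≈ 13,501.3

N₂ ≈ 13500 RPM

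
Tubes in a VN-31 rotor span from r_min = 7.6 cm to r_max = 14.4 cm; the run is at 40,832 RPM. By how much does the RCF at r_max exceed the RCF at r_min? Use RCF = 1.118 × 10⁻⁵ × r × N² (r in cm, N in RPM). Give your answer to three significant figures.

ΔRCF ≈ 127000 ×g

RCF_max = 1.118 × 10⁻⁵ × 14.4 × (40832)² = 1.118 × 10⁻⁵ × 14.4 × 1,667,252,224 ≈ 268,414.3 × g
RCF_min = 1.118 × 10⁻⁵ × 7.6 × (40832)² = 1.118 × 10⁻⁵ × 7.6 × 1,667,252,224 ≈ 141,663.1 × g
ΔRCF = 268,414.3 − 141,663.1 = 126,751.2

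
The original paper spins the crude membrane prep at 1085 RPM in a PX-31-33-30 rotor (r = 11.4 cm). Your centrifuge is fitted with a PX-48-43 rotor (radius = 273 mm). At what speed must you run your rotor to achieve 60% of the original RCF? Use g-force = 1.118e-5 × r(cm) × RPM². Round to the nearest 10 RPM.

RCF = 1.118 × 10⁻⁵ × r × N²
RCF_original = 1.118 × 10⁻⁵ × 11.4 × (1085)² = 1.118 × 10⁻⁵ × 11.4 × 1,177,225 ≈ 150 × g
Target RCF = 0.6 × 150 ≈ 90 × g
Your rotor: r = 273 mm = 27.3 cm
90 = 1.118 × 10⁻⁵ × 27.3 × N²
N² = 90 / (30.5214 × 10⁻⁵) = 294,875
N ≈ √294,875 ≈ 543.0

≈ 540 RPM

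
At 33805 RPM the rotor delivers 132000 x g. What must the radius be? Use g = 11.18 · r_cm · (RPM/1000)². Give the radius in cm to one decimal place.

RCF = 11.18 × r × (N/1000)²
132000 = 11.18 × r × (33.805)²
r = 132000 / (11.18 × 1142.778025) = 132000 / 12776.26 ≈ 10.332 cm

10.3 cm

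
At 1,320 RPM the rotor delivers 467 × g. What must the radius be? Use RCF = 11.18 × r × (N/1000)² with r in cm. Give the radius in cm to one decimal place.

467 = 11.18 × r × (1.32)²
r = 467 / (11.18 × 1.7424) = 467 / 19.48003 ≈ 23.973 cm

r ≈ 24.0 cm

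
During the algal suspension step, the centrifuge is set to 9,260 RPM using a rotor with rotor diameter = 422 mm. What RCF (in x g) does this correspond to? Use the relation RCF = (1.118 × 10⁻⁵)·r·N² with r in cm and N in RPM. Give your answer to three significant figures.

r = 422 mm / 2 = 211 mm = 21.1 cm
RCF = 1.118 × 10⁻⁵ × 21.1 × (9260)² = 1.118 × 10⁻⁵ × 21.1 × 85,747,600 ≈ 20,227.7 × g

≈ 20200 x g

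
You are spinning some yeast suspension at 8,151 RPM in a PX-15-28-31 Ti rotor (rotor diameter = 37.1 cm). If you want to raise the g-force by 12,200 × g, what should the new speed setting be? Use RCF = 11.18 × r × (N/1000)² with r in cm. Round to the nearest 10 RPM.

r = 37.1 / 2 = 18.55 cm
Current RCF = 11.18 × 18.55 × (8.151)² = 11.18 × 18.55 × 66.438801 ≈ 13,778.7 × g
Target RCF = 13,778.7 + 12,200 = 25,978.7 × g
(N/1000)² = 25,978.7 / 207.389 = 125.2656
N = 1000 × √125.2656 ≈ 11,192.2

≈ 11190 RPM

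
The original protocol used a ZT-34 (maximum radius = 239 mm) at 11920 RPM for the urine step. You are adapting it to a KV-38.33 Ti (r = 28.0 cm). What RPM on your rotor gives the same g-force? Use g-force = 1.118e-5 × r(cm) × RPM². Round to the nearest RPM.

Original rotor: r = 239 mm = 23.9 cm
RCF_original = 1.118 × 10⁻⁵ × 23.9 × (11920)² = 1.118 × 10⁻⁵ × 23.9 × 142,086,400 ≈ 37,965.8 × g
37,965.8 = 1.118 × 10⁻⁵ × 28 × N²
N² = 37,965.8 / (31.304 × 10⁻⁵) = 121,280,986
N ≈ √121,280,986 ≈ 11,012.8

≈ 11013 RPM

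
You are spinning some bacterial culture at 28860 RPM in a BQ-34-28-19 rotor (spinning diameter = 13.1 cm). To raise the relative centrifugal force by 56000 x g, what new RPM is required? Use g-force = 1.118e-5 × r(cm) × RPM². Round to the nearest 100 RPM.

r = 13.1 / 2 = 6.55 cm
Current RCF = 1.118 × 10⁻⁵ × 6.55 × (28860)² = 1.118 × 10⁻⁵ × 6.55 × 832,899,600 ≈ 60,992.4 × g
Target RCF = 60,992.4 + 56,000 = 116,992.4 × g
N² = 116,992.4 / (7.3229 × 10⁻⁵) = 1,597,623,892
N ≈ √1,597,623,892 ≈ 39,970.3

40000 RPM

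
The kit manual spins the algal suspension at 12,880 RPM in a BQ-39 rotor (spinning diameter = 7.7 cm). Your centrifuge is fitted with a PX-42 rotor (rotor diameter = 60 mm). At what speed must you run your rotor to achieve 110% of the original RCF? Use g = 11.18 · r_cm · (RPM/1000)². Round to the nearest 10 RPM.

Original rotor: r = 7.7 / 2 = 3.85 cm
RCF_original = 11.18 × 3.85 × (12.88)² = 11.18 × 3.85 × 165.8944 ≈ 7,140.6 × g
Target RCF = 1.1 × 7,140.6 ≈ 7,854.7 × g
Your rotor: r = 60 mm / 2 = 30 mm = 3 cm
7,854.7 = 11.18 × 3 × (N/1000)²
(N/1000)² = 7,854.7 / 33.54 = 234.189
N = 1000 × √234.189 ≈ 15,303.2

15300 RPM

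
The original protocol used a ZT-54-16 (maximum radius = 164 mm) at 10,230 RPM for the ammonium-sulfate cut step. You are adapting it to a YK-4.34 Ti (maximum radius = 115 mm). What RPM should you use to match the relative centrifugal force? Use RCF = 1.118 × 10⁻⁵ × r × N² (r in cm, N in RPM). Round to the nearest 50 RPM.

12200 RPM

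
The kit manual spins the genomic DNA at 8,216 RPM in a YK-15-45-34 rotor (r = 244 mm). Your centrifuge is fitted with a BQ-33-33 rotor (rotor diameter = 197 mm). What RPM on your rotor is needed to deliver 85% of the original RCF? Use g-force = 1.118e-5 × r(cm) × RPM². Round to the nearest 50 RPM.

11900 RPM

Original rotor: r = 244 mm = 24.4 cm
RCF_original = 1.118 × 10⁻⁵ × 24.4 × (8216)² = 1.118 × 10⁻⁵ × 24.4 × 67,502,656 ≈ 18,414.2 × g
Target RCF = 0.85 × 18,414.2 ≈ 15,652.1 × g
Your rotor: r = 197 mm / 2 = 98.5 mm = 9.85 cm
15,652.1 = 1.118 × 10⁻⁵ × 9.85 × N²
N² = 15,652.1 / (11.0123 × 10⁻⁵) = 142,132,888
N ≈ √142,132,888 ≈ 11,921.9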